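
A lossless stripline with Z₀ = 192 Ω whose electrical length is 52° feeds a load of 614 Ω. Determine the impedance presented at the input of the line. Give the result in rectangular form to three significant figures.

Z_in ≈ 91.2 − j128 Ω

tan(βl) = tan(52°) = 1.28
Z_in = Z_0·(Z_L + jZ_0·tanβl)/(Z_0 + jZ_L·tanβl)
     = 192·(614 + j246)/(192 + j786)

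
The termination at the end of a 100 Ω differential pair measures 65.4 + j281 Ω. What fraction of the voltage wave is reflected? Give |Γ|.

Γ = (Z_L − Z_0)/(Z_L + Z_0) = (-34.6 + j281)/(165.4 + j281)
|Γ| = 283/326

|Γ| ≈ 0.868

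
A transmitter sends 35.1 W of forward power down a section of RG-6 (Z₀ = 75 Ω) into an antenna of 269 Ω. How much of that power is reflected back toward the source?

P_reflected ≈ 11.2 W

Γ = (269 − 75)/(269 + 75) = 0.564
|Γ|² = 0.318
P_refl = |Γ|²·P_inc = 11.2 W, P_del = (1 − |Γ|²)·P_inc = 23.9 W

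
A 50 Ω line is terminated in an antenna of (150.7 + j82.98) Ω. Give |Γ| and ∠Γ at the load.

Γ ≈ 0.601 ∠ 17°

Γ = (Z_L − Z_0)/(Z_L + Z_0) = (100.7 + j82.98)/(200.7 + j82.98)
|Γ| = 130/217 = 0.601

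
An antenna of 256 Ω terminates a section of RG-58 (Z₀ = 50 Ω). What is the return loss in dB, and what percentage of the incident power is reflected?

Γ = (256 − 50)/(256 + 50) = 0.673
RL = −20·log₁₀(0.673) = 3.44 dB
P_refl/P_inc = |Γ|² = 0.453

RL ≈ 3.44 dB; 45.3% of incident power reflected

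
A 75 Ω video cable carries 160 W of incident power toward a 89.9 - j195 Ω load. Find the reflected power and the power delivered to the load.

P_reflected ≈ 93.8 W; P_delivered ≈ 66.2 W

|Γ| = |(14.9 − j195)/(164.9 − j195)| = 0.766
|Γ|² = 0.586
P_refl = |Γ|²·P_inc = 93.8 W, P_del = (1 − |Γ|²)·P_inc = 66.2 W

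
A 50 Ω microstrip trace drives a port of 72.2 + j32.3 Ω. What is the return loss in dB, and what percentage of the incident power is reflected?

Γ = (22.2 + j32.3)/(122.2 + j32.3), |Γ| = 0.31
RL = −20·log₁₀(0.31) = 10.2 dB
P_refl/P_inc = |Γ|² = 0.0962

RL ≈ 10.2 dB; 9.62% of incident power reflected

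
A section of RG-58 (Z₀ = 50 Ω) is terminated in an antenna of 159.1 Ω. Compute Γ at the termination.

Γ = (Z_L − Z_0)/(Z_L + Z_0) = (159.1 − 50)/(159.1 + 50) = 109.1/209.1

Γ = 0.522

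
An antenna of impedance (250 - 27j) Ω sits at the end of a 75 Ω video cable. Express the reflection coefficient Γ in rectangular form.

Γ ≈ 0.542 − j0.0381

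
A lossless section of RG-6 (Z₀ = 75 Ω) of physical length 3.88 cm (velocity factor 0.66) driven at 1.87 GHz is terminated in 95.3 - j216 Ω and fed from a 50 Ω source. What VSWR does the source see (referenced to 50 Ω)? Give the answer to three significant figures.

VSWR ≈ 10.8

λ = v/f = 0.66·c / 1.87 GHz = 0.106 m
βl = 2π·l/λ = 2π × 0.366 = 132°
tan(βl) = -1.11
Z_in = Z_0·(Z_L + jZ_0·tanβl)/(Z_0 + jZ_L·tanβl) = 31.1 + j116 Ω
Γ_s = (Z_in − Z_s)/(Z_in + Z_s) = (-18.9 + j116)/(81.1 + j116), |Γ_s| = 0.83
VSWR = (1 + |Γ_s|)/(1 − |Γ_s|)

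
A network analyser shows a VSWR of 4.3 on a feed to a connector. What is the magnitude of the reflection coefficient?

|Γ| ≈ 0.623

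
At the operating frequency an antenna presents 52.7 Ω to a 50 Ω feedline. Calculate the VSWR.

Γ = (52.7 − 50)/(52.7 + 50) = 0.0263
VSWR = (1 + 0.0263)/(1 − 0.0263)

VSWR ≈ 1.05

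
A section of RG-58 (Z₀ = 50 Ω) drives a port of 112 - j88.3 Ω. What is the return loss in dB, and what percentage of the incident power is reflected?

Γ = (62 − j88.3)/(162 − j88.3), |Γ| = 0.585
RL = −20·log₁₀(0.585) = 4.66 dB
P_refl/P_inc = |Γ|² = 0.342

RL ≈ 4.66 dB; 34.2% of incident power reflected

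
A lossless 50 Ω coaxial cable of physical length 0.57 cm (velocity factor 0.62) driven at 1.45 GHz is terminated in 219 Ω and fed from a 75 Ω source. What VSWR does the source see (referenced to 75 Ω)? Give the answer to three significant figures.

λ = v/f = 0.62·c / 1.45 GHz = 0.128 m
βl = 2π·l/λ = 2π × 0.0444 = 16°
tan(βl) = 0.287
Z_in = Z_0·(Z_L + jZ_0·tanβl)/(Z_0 + jZ_L·tanβl) = 92 − j101 Ω
Γ_s = (Z_in − Z_s)/(Z_in + Z_s) = (17 − j101)/(167 − j101), |Γ_s| = 0.525
VSWR = (1 + |Γ_s|)/(1 − |Γ_s|)

VSWR ≈ 3.21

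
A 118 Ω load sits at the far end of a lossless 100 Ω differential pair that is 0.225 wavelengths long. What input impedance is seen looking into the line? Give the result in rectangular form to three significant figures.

βl = 2π × 0.225 = 81°
tan(βl) = tan(81°) = 6.31
Z_in = Z_0·(Z_L + jZ_0·tanβl)/(Z_0 + jZ_L·tanβl)
     = 100·(118 + j631)/(100 + j745)

Z_in ≈ 85.3 − j4.38 Ω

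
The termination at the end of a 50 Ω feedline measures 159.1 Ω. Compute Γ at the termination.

Γ = 0.522

Γ = (Z_L − Z_0)/(Z_L + Z_0) = (159.1 − 50)/(159.1 + 50) = 109.1/209.1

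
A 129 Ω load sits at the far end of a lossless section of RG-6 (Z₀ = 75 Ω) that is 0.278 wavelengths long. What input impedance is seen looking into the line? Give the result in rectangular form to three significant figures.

βl = 2π × 0.278 = 100°
tan(βl) = tan(100°) = -5.63
Z_in = Z_0·(Z_L + jZ_0·tanβl)/(Z_0 + jZ_L·tanβl)
     = 75·(129 − j422)/(75 − j726)

Z_in ≈ 44.5 + j8.73 Ω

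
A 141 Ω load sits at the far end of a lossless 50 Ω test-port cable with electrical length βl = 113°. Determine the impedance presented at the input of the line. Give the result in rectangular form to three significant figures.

Z_in ≈ 20.5 + j18.1 Ω

tan(βl) = tan(113°) = -2.36
Z_in = Z_0·(Z_L + jZ_0·tanβl)/(Z_0 + jZ_L·tanβl)
     = 50·(141 − j118)/(50 − j332)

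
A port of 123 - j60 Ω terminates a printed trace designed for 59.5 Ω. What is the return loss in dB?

Γ = (63.5 − j60)/(182.5 − j60), |Γ| = 0.455
RL = −20·log₁₀|Γ| = −20·log₁₀(0.455)

RL ≈ 6.84 dB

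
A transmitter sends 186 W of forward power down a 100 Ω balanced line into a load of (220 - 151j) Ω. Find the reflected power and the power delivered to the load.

P_reflected ≈ 55.3 W; P_delivered ≈ 131 W

|Γ| = |(120 − j151)/(320 − j151)| = 0.545
|Γ|² = 0.297
P_refl = |Γ|²·P_inc = 55.3 W, P_del = (1 − |Γ|²)·P_inc = 131 W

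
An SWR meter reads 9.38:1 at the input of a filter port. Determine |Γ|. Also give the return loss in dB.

|Γ| ≈ 0.807; return loss ≈ 1.86 dB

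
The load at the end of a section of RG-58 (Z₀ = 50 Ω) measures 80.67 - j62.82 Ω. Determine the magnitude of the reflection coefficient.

|Γ| ≈ 0.482

Γ = (Z_L − Z_0)/(Z_L + Z_0) = (30.67 − j62.82)/(130.7 − j62.82)
|Γ| = 69.9/145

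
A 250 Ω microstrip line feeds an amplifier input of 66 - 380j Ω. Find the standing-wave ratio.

VSWR ≈ 12.7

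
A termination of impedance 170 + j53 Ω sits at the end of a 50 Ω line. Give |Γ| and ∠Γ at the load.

Γ ≈ 0.58 ∠ 10.3°

Γ = (Z_L − Z_0)/(Z_L + Z_0) = (120 + j53)/(220 + j53)
|Γ| = 131/226 = 0.58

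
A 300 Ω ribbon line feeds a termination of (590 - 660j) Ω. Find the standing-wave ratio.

VSWR ≈ 4.72

Γ = (Z_L − Z_0)/(Z_L + Z_0) = (290 − j660)/(890 − j660)
|Γ| = 721/1110 = 0.651
VSWR = (1 + |Γ|)/(1 − |Γ|) = 1.65/0.349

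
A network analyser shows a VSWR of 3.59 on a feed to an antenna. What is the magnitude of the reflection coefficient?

|Γ| ≈ 0.564

|Γ| = (S − 1)/(S + 1) = (3.59 − 1)/(3.59 + 1) = 2.59/4.59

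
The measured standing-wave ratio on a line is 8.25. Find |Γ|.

|Γ| ≈ 0.784

|Γ| = (S − 1)/(S + 1) = (8.25 − 1)/(8.25 + 1) = 7.25/9.25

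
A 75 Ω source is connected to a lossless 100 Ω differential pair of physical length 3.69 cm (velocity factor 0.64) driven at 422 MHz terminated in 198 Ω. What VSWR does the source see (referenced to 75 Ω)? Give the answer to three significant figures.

VSWR ≈ 2.4

λ = v/f = 0.64·c / 422 MHz = 0.455 m
βl = 2π·l/λ = 2π × 0.0811 = 29.2°
tan(βl) = 0.559
Z_in = Z_0·(Z_L + jZ_0·tanβl)/(Z_0 + jZ_L·tanβl) = 117 − j73.4 Ω
Γ_s = (Z_in − Z_s)/(Z_in + Z_s) = (41.8 − j73.4)/(192 − j73.4), |Γ_s| = 0.411
VSWR = (1 + |Γ_s|)/(1 − |Γ_s|)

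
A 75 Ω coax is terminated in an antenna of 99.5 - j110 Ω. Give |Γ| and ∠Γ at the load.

Γ ≈ 0.546 ∠ -45.2°

Γ = (Z_L − Z_0)/(Z_L + Z_0) = (24.5 − j110)/(174.5 − j110)
|Γ| = 113/206 = 0.546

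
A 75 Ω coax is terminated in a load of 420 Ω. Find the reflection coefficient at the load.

Γ = (Z_L − Z_0)/(Z_L + Z_0) = (420 − 75)/(420 + 75) = 345/495

Γ = 0.697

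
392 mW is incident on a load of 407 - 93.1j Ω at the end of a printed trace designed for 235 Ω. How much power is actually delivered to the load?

P_delivered ≈ 356 mW

|Γ| = |(172 − j93.1)/(642 − j93.1)| = 0.301
|Γ|² = 0.0909
P_refl = |Γ|²·P_inc = 35.6 mW, P_del = (1 − |Γ|²)·P_inc = 356 mW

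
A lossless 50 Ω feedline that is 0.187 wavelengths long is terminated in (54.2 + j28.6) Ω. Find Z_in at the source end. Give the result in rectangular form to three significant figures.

Z_in ≈ 53.1 − j28.4 Ω

βl = 2π × 0.187 = 67.3°
tan(βl) = tan(67.3°) = 2.39
Z_in = Z_0·(Z_L + jZ_0·tanβl)/(Z_0 + jZ_L·tanβl)
     = 50·(54.2 + j148)/(-18.4 + j130)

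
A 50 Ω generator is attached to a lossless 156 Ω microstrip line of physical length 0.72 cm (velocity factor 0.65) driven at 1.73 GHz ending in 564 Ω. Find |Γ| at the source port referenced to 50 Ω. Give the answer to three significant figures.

|Γ| ≈ 0.816

λ = v/f = 0.65·c / 1.73 GHz = 0.113 m
βl = 2π·l/λ = 2π × 0.0639 = 23°
tan(βl) = 0.424
Z_in = Z_0·(Z_L + jZ_0·tanβl)/(Z_0 + jZ_L·tanβl) = 198 − j238 Ω
Γ_s = (Z_in − Z_s)/(Z_in + Z_s) = (148 − j238)/(248 − j238), |Γ_s| = 0.816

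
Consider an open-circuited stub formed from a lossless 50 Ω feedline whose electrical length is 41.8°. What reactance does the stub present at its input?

tan(βl) = 0.894
For an open-circuited stub, Z_in = −jZ_0·cot(βl) = −jZ_0/tan(βl)

X_in ≈ -55.9 Ω (capacitive)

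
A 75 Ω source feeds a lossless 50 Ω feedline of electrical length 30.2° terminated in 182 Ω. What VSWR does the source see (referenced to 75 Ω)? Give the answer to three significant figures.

VSWR ≈ 3.24

tan(βl) = 0.582
Z_in = Z_0·(Z_L + jZ_0·tanβl)/(Z_0 + jZ_L·tanβl) = 44.4 − j65 Ω
Γ_s = (Z_in − Z_s)/(Z_in + Z_s) = (-30.6 − j65)/(119 − j65), |Γ_s| = 0.528
VSWR = (1 + |Γ_s|)/(1 − |Γ_s|)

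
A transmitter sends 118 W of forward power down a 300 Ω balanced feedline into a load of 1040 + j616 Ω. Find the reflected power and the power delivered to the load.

|Γ| = |(740 + j616)/(1340 + j616)| = 0.653
|Γ|² = 0.426
P_refl = |Γ|²·P_inc = 50.3 W, P_del = (1 − |Γ|²)·P_inc = 67.7 W

P_reflected ≈ 50.3 W; P_delivered ≈ 67.7 W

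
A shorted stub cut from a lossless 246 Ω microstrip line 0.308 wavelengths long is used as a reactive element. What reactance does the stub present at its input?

βl = 2π × 0.308 = 111°
tan(βl) = -2.62
For a shorted stub, Z_in = jZ_0·tan(βl)

X_in ≈ -645 Ω (capacitive)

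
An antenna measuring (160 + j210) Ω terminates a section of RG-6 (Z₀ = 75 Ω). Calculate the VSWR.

Γ = (Z_L − Z_0)/(Z_L + Z_0) = (85 + j210)/(235 + j210)
|Γ| = 227/315 = 0.719
VSWR = (1 + |Γ|)/(1 − |Γ|) = 1.72/0.281

VSWR ≈ 6.11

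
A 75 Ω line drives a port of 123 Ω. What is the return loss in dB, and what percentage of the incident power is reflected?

RL ≈ 12.3 dB; 5.88% of incident power reflected

Γ = (123 − 75)/(123 + 75) = 0.242
RL = −20·log₁₀(0.242) = 12.3 dB
P_refl/P_inc = |Γ|² = 0.0588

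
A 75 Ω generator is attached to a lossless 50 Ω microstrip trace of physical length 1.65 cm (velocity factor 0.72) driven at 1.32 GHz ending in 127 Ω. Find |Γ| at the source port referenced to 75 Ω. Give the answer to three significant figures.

|Γ| ≈ 0.431

λ = v/f = 0.72·c / 1.32 GHz = 0.164 m
βl = 2π·l/λ = 2π × 0.101 = 36.3°
tan(βl) = 0.735
Z_in = Z_0·(Z_L + jZ_0·tanβl)/(Z_0 + jZ_L·tanβl) = 43.6 − j44.7 Ω
Γ_s = (Z_in − Z_s)/(Z_in + Z_s) = (-31.4 − j44.7)/(119 − j44.7), |Γ_s| = 0.431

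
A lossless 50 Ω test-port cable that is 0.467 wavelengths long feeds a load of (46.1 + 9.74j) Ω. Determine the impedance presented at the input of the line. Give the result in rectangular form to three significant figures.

βl = 2π × 0.467 = 168°
tan(βl) = tan(168°) = -0.21
Z_in = Z_0·(Z_L + jZ_0·tanβl)/(Z_0 + jZ_L·tanβl)
     = 50·(46.1 − j0.778)/(52 − j9.7)

Z_in ≈ 42.9 + j7.25 Ω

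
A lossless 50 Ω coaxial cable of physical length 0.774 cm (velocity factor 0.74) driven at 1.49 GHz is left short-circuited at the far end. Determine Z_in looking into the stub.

λ = v/f = 0.74·c / 1.49 GHz = 0.149 m
βl = 2π·l/λ = 2π × 0.0519 = 18.7°
tan(βl) = 0.339
For a short-circuited stub, Z_in = jZ_0·tan(βl)

Z_in ≈ +j16.9 Ω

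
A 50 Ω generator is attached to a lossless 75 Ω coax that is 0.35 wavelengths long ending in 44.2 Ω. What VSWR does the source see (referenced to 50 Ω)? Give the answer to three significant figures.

VSWR ≈ 2.16

βl = 2π × 0.35 = 126°
tan(βl) = -1.38
Z_in = Z_0·(Z_L + jZ_0·tanβl)/(Z_0 + jZ_L·tanβl) = 77.2 − j40.6 Ω
Γ_s = (Z_in − Z_s)/(Z_in + Z_s) = (27.2 − j40.6)/(127 − j40.6), |Γ_s| = 0.366
VSWR = (1 + |Γ_s|)/(1 − |Γ_s|)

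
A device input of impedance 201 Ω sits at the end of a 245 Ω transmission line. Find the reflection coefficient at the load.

Γ = -0.0987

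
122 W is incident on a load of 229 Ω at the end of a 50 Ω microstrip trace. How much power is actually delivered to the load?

Γ = (229 − 50)/(229 + 50) = 0.642
|Γ|² = 0.412
P_refl = |Γ|²·P_inc = 50.2 W, P_del = (1 − |Γ|²)·P_inc = 71.8 W

P_delivered ≈ 71.8 W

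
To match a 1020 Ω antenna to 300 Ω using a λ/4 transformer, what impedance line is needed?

Z_qwt = √(Z_0·R_L) = √(300 × 1020) = √306000

Z_qwt ≈ 553 Ω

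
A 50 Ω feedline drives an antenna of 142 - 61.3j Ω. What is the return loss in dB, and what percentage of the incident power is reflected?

RL ≈ 5.22 dB; 30.1% of incident power reflected

Γ = (92 − j61.3)/(192 − j61.3), |Γ| = 0.549
RL = −20·log₁₀(0.549) = 5.22 dB
P_refl/P_inc = |Γ|² = 0.301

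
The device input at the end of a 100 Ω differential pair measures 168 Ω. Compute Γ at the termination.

Γ = (Z_L − Z_0)/(Z_L + Z_0) = (168 − 100)/(168 + 100) = 68/268

Γ = 0.254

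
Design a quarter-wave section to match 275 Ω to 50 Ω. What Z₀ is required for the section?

Z_qwt ≈ 117 Ω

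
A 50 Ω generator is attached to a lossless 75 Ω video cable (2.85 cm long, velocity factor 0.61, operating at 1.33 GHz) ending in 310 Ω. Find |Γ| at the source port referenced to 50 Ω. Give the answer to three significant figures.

λ = v/f = 0.61·c / 1.33 GHz = 0.138 m
βl = 2π·l/λ = 2π × 0.207 = 74.6°
tan(βl) = 3.62
Z_in = Z_0·(Z_L + jZ_0·tanβl)/(Z_0 + jZ_L·tanβl) = 19.4 − j19.4 Ω
Γ_s = (Z_in − Z_s)/(Z_in + Z_s) = (-30.6 − j19.4)/(69.4 − j19.4), |Γ_s| = 0.502

|Γ| ≈ 0.502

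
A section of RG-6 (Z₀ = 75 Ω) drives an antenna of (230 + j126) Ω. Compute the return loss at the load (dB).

RL ≈ 4.36 dB

Γ = (155 + j126)/(305 + j126), |Γ| = 0.605
RL = −20·log₁₀|Γ| = −20·log₁₀(0.605)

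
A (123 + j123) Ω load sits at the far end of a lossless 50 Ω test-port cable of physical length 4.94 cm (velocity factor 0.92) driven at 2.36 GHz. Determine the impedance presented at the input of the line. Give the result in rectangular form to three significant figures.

λ = v/f = 0.92·c / 2.36 GHz = 0.117 m
βl = 2π·l/λ = 2π × 0.422 = 152°
tan(βl) = tan(152°) = -0.53
Z_in = Z_0·(Z_L + jZ_0·tanβl)/(Z_0 + jZ_L·tanβl)
     = 50·(123 + j96.5)/(115 − j65.2)

Z_in ≈ 22.5 + j54.6 Ω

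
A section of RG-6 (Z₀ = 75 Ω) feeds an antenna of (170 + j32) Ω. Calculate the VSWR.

VSWR ≈ 2.37

Γ = (Z_L − Z_0)/(Z_L + Z_0) = (95 + j32)/(245 + j32)
|Γ| = 100/247 = 0.406
VSWR = (1 + |Γ|)/(1 − |Γ|) = 1.41/0.594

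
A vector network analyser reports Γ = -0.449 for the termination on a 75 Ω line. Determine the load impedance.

Z_L ≈ 28.5 Ω

Z_L = Z_0·(1 + Γ)/(1 − Γ) = 75·(0.551)/(1.45)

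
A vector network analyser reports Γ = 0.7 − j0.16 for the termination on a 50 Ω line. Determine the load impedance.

Z_L = Z_0·(1 + Γ)/(1 − Γ) = 50·(1.7 − j0.16)/(0.3 + j0.16)

Z_L ≈ 210 − j138 Ω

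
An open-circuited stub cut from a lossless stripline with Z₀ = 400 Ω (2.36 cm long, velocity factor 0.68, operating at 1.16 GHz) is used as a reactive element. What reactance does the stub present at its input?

X_in ≈ -356 Ω (capacitive)

λ = v/f = 0.68·c / 1.16 GHz = 0.176 m
βl = 2π·l/λ = 2π × 0.134 = 48.3°
tan(βl) = 1.12
For an open-circuited stub, Z_in = −jZ_0·cot(βl) = −jZ_0/tan(βl)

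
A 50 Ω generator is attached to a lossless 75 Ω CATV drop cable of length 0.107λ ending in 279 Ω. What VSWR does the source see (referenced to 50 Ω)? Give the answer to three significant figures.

βl = 2π × 0.107 = 38.5°
tan(βl) = 0.796
Z_in = Z_0·(Z_L + jZ_0·tanβl)/(Z_0 + jZ_L·tanβl) = 46.7 − j78.5 Ω
Γ_s = (Z_in − Z_s)/(Z_in + Z_s) = (-3.34 − j78.5)/(96.7 − j78.5), |Γ_s| = 0.631
VSWR = (1 + |Γ_s|)/(1 − |Γ_s|)

VSWR ≈ 4.42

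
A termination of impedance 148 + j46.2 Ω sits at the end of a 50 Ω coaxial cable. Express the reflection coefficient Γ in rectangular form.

Γ = (Z_L − Z_0)/(Z_L + Z_0) = (98 + j46.2)/(198 + j46.2)

Γ ≈ 0.521 + j0.112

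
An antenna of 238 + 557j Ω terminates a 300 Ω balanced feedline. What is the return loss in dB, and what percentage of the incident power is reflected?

Γ = (-62 + j557)/(538 + j557), |Γ| = 0.724
RL = −20·log₁₀(0.724) = 2.81 dB
P_refl/P_inc = |Γ|² = 0.524

RL ≈ 2.81 dB; 52.4% of incident power reflected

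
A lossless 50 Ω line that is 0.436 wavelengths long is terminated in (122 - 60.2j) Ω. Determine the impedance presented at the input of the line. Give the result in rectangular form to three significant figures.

βl = 2π × 0.436 = 157°
tan(βl) = tan(157°) = -0.425
Z_in = Z_0·(Z_L + jZ_0·tanβl)/(Z_0 + jZ_L·tanβl)
     = 50·(122 − j81.5)/(24.4 − j51.9)

Z_in ≈ 110 + j66 Ω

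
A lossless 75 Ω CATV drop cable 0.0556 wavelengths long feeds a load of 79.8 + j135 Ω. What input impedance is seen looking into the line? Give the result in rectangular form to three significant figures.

βl = 2π × 0.0556 = 20°
tan(βl) = tan(20°) = 0.364
Z_in = Z_0·(Z_L + jZ_0·tanβl)/(Z_0 + jZ_L·tanβl)
     = 75·(79.8 + j162)/(25.8 + j29.1)

Z_in ≈ 336 + j92.8 Ω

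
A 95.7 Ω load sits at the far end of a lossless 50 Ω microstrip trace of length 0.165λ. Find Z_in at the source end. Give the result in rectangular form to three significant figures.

βl = 2π × 0.165 = 59.4°
tan(βl) = tan(59.4°) = 1.69
Z_in = Z_0·(Z_L + jZ_0·tanβl)/(Z_0 + jZ_L·tanβl)
     = 50·(95.7 + j84.5)/(50 + j162)

Z_in ≈ 32.2 − j19.6 Ω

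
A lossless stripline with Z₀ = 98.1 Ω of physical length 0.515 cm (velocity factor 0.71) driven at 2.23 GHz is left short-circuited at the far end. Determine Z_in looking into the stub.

Z_in ≈ +j34.6 Ω

λ = v/f = 0.71·c / 2.23 GHz = 0.0955 m
βl = 2π·l/λ = 2π × 0.0539 = 19.4°
tan(βl) = 0.352
For a short-circuited stub, Z_in = jZ_0·tan(βl)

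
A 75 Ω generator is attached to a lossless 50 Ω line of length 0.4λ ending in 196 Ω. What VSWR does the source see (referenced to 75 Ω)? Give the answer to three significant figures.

VSWR ≈ 3.79

βl = 2π × 0.4 = 144°
tan(βl) = -0.727
Z_in = Z_0·(Z_L + jZ_0·tanβl)/(Z_0 + jZ_L·tanβl) = 32.9 + j57.3 Ω
Γ_s = (Z_in − Z_s)/(Z_in + Z_s) = (-42.1 + j57.3)/(108 + j57.3), |Γ_s| = 0.582
VSWR = (1 + |Γ_s|)/(1 − |Γ_s|)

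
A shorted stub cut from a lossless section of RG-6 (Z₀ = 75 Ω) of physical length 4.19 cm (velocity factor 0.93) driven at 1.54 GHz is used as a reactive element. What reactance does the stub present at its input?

λ = v/f = 0.93·c / 1.54 GHz = 0.181 m
βl = 2π·l/λ = 2π × 0.231 = 83.3°
tan(βl) = 8.46
For a shorted stub, Z_in = jZ_0·tan(βl)

X_in ≈ 635 Ω (inductive)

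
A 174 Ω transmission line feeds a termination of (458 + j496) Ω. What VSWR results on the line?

Γ = (Z_L − Z_0)/(Z_L + Z_0) = (284 + j496)/(632 + j496)
|Γ| = 572/803 = 0.711
VSWR = (1 + |Γ|)/(1 − |Γ|) = 1.71/0.289

VSWR ≈ 5.93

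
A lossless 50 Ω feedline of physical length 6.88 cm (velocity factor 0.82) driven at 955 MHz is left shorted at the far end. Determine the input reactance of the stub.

λ = v/f = 0.82·c / 955 MHz = 0.258 m
βl = 2π·l/λ = 2π × 0.267 = 96.2°
tan(βl) = -9.28
For a shorted stub, Z_in = jZ_0·tan(βl)

X_in ≈ -464 Ω (capacitive)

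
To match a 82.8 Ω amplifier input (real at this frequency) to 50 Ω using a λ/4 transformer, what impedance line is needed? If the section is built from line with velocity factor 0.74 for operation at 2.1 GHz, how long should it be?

Z_qwt ≈ 64.3 Ω; length ≈ 2.64 cm

Z_qwt = √(Z_0·R_L) = √(50 × 82.8) = √4140
λ = 0.74·c/f = 0.106 m, so l = λ/4 = 0.0264 m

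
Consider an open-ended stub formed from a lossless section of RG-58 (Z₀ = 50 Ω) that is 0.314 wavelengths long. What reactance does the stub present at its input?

βl = 2π × 0.314 = 113°
tan(βl) = -2.35
For an open-ended stub, Z_in = −jZ_0·cot(βl) = −jZ_0/tan(βl)

X_in ≈ 21.3 Ω (inductive)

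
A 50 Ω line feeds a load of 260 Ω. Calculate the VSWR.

VSWR ≈ 5.2

For a purely resistive load, VSWR = R_L/Z_0 or Z_0/R_L (whichever > 1) = 260/50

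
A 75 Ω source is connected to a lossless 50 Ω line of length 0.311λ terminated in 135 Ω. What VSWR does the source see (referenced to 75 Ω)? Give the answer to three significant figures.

βl = 2π × 0.311 = 112°
tan(βl) = -2.48
Z_in = Z_0·(Z_L + jZ_0·tanβl)/(Z_0 + jZ_L·tanβl) = 21.1 + j17 Ω
Γ_s = (Z_in − Z_s)/(Z_in + Z_s) = (-53.9 + j17)/(96.1 + j17), |Γ_s| = 0.58
VSWR = (1 + |Γ_s|)/(1 − |Γ_s|)

VSWR ≈ 3.76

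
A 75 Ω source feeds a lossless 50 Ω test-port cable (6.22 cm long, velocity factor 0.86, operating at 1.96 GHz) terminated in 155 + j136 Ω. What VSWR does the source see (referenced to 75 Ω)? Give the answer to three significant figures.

VSWR ≈ 4.28

λ = v/f = 0.86·c / 1.96 GHz = 0.132 m
βl = 2π·l/λ = 2π × 0.473 = 170°
tan(βl) = -0.174
Z_in = Z_0·(Z_L + jZ_0·tanβl)/(Z_0 + jZ_L·tanβl) = 64.8 + j110 Ω
Γ_s = (Z_in − Z_s)/(Z_in + Z_s) = (-10.2 + j110)/(140 + j110), |Γ_s| = 0.621
VSWR = (1 + |Γ_s|)/(1 − |Γ_s|)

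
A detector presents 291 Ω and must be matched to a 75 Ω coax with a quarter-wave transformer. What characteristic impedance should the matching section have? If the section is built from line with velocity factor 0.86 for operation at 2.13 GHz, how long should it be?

Z_qwt = √(Z_0·R_L) = √(75 × 291) = √21820
λ = 0.86·c/f = 0.121 m, so l = λ/4 = 0.0303 m

Z_qwt ≈ 148 Ω; length ≈ 3.03 cm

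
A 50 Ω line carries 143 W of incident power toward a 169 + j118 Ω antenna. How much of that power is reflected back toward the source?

P_reflected ≈ 64.9 W

|Γ| = |(119 + j118)/(219 + j118)| = 0.674
|Γ|² = 0.454
P_refl = |Γ|²·P_inc = 64.9 W, P_del = (1 − |Γ|²)·P_inc = 78.1 W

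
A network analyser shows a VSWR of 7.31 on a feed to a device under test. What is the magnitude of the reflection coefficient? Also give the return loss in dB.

|Γ| ≈ 0.759; return loss ≈ 2.39 dB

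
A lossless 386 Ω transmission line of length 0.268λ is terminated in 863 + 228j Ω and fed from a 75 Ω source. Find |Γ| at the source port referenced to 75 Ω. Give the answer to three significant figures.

|Γ| ≈ 0.36

βl = 2π × 0.268 = 96.5°
tan(βl) = -8.8
Z_in = Z_0·(Z_L + jZ_0·tanβl)/(Z_0 + jZ_L·tanβl) = 159 − j6.27 Ω
Γ_s = (Z_in − Z_s)/(Z_in + Z_s) = (84.1 − j6.27)/(234 − j6.27), |Γ_s| = 0.36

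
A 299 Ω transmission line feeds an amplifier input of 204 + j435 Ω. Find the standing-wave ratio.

Γ = (Z_L − Z_0)/(Z_L + Z_0) = (-95 + j435)/(503 + j435)
|Γ| = 445/665 = 0.67
VSWR = (1 + |Γ|)/(1 − |Γ|) = 1.67/0.33

VSWR ≈ 5.05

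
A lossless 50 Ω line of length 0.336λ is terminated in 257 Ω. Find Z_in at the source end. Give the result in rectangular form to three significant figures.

Z_in ≈ 13.1 + j28.5 Ω

βl = 2π × 0.336 = 121°
tan(βl) = tan(121°) = -1.67
Z_in = Z_0·(Z_L + jZ_0·tanβl)/(Z_0 + jZ_L·tanβl)
     = 50·(257 − j83.3)/(50 − j428)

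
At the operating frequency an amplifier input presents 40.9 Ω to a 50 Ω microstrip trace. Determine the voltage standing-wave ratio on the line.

Γ = (40.9 − 50)/(40.9 + 50) = -0.1
VSWR = (1 + 0.1)/(1 − 0.1)

VSWR ≈ 1.22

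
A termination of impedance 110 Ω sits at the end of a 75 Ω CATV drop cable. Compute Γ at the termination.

Γ = 0.189

Γ = (Z_L − Z_0)/(Z_L + Z_0) = (110 − 75)/(110 + 75) = 35/185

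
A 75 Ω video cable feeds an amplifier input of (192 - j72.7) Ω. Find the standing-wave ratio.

Γ = (Z_L − Z_0)/(Z_L + Z_0) = (117 − j72.7)/(267 − j72.7)
|Γ| = 138/277 = 0.498
VSWR = (1 + |Γ|)/(1 − |Γ|) = 1.5/0.502

VSWR ≈ 2.98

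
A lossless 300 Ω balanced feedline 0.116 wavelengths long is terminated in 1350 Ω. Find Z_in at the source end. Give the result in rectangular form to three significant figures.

βl = 2π × 0.116 = 41.8°
tan(βl) = tan(41.8°) = 0.893
Z_in = Z_0·(Z_L + jZ_0·tanβl)/(Z_0 + jZ_L·tanβl)
     = 300·(1350 + j268)/(300 + j1210)

Z_in ≈ 142 − j301 Ω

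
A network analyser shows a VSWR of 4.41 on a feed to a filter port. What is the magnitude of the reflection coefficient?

|Γ| = (S − 1)/(S + 1) = (4.41 − 1)/(4.41 + 1) = 3.41/5.41

|Γ| ≈ 0.63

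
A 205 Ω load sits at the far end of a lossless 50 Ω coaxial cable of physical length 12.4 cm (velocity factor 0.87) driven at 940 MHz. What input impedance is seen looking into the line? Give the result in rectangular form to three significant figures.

Z_in ≈ 75.5 + j90.5 Ω

λ = v/f = 0.87·c / 940 MHz = 0.278 m
βl = 2π·l/λ = 2π × 0.447 = 161°
tan(βl) = tan(161°) = -0.349
Z_in = Z_0·(Z_L + jZ_0·tanβl)/(Z_0 + jZ_L·tanβl)
     = 50·(205 − j17.4)/(50 − j71.5)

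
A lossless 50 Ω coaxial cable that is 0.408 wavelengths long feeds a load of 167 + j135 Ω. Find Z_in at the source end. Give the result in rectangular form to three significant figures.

βl = 2π × 0.408 = 147°
tan(βl) = tan(147°) = -0.652
Z_in = Z_0·(Z_L + jZ_0·tanβl)/(Z_0 + jZ_L·tanβl)
     = 50·(167 + j102)/(138 − j109)

Z_in ≈ 19.2 + j52.3 Ω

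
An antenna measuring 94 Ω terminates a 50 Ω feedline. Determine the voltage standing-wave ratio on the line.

Γ = (94 − 50)/(94 + 50) = 0.306
VSWR = (1 + 0.306)/(1 − 0.306)

VSWR ≈ 1.88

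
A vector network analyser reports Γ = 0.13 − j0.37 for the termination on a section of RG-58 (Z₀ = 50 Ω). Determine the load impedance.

Z_L ≈ 47.3 − j41.4 Ω

Z_L = Z_0·(1 + Γ)/(1 − Γ) = 50·(1.13 − j0.37)/(0.87 + j0.37)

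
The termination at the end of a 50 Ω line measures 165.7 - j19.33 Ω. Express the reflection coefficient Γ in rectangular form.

Γ = (Z_L − Z_0)/(Z_L + Z_0) = (115.7 − j19.33)/(215.7 − j19.33)

Γ ≈ 0.54 − j0.0412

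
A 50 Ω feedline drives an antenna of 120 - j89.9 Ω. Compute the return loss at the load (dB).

RL ≈ 4.55 dB

Γ = (70 − j89.9)/(170 − j89.9), |Γ| = 0.592
RL = −20·log₁₀|Γ| = −20·log₁₀(0.592)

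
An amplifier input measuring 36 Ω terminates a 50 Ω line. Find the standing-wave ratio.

For a purely resistive load, VSWR = R_L/Z_0 or Z_0/R_L (whichever > 1) = 50/36

VSWR ≈ 1.39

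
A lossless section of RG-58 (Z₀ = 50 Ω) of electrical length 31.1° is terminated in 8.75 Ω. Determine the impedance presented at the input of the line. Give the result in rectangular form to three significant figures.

tan(βl) = tan(31.1°) = 0.603
Z_in = Z_0·(Z_L + jZ_0·tanβl)/(Z_0 + jZ_L·tanβl)
     = 50·(8.75 + j30.2)/(50 + j5.28)

Z_in ≈ 11.8 + j28.9 Ω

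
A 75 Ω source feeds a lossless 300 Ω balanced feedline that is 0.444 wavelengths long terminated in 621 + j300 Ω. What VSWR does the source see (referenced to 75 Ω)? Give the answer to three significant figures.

VSWR ≈ 8.12

βl = 2π × 0.444 = 160°
tan(βl) = -0.367
Z_in = Z_0·(Z_L + jZ_0·tanβl)/(Z_0 + jZ_L·tanβl) = 288 + j299 Ω
Γ_s = (Z_in − Z_s)/(Z_in + Z_s) = (213 + j299)/(363 + j299), |Γ_s| = 0.781
VSWR = (1 + |Γ_s|)/(1 − |Γ_s|)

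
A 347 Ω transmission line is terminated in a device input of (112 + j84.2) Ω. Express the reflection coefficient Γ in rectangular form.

Γ ≈ -0.463 + j0.268

Γ = (Z_L − Z_0)/(Z_L + Z_0) = (-235 + j84.2)/(459 + j84.2)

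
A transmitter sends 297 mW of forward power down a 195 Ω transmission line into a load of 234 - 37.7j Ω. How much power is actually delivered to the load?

|Γ| = |(39 − j37.7)/(429 − j37.7)| = 0.126
|Γ|² = 0.0159
P_refl = |Γ|²·P_inc = 4.71 mW, P_del = (1 − |Γ|²)·P_inc = 292 mW

P_delivered ≈ 292 mW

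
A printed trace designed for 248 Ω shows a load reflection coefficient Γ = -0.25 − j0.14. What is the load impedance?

Z_L = Z_0·(1 + Γ)/(1 − Γ) = 248·(0.75 − j0.14)/(1.25 + j0.14)

Z_L ≈ 144 − j43.9 Ω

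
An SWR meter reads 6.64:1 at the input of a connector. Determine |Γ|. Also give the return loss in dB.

|Γ| = (S − 1)/(S + 1) = (6.64 − 1)/(6.64 + 1) = 5.64/7.64
RL = −20·log₁₀|Γ| = −20·log₁₀(0.738)

|Γ| ≈ 0.738; return loss ≈ 2.64 dB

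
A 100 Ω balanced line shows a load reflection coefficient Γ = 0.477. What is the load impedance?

Z_L ≈ 282 Ω

Z_L = Z_0·(1 + Γ)/(1 − Γ) = 100·(1.48)/(0.523)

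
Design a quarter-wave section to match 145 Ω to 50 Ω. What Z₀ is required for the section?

Z_qwt ≈ 85.1 Ω

Z_qwt = √(Z_0·R_L) = √(50 × 145) = √7250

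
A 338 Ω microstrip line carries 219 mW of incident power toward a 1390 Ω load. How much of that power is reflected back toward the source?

P_reflected ≈ 81.2 mW

Γ = (1390 − 338)/(1390 + 338) = 0.609
|Γ|² = 0.371
P_refl = |Γ|²·P_inc = 81.2 mW, P_del = (1 − |Γ|²)·P_inc = 138 mW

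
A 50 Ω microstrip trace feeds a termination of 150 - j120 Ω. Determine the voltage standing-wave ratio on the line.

Γ = (Z_L − Z_0)/(Z_L + Z_0) = (100 − j120)/(200 − j120)
|Γ| = 156/233 = 0.67
VSWR = (1 + |Γ|)/(1 − |Γ|) = 1.67/0.33

VSWR ≈ 5.06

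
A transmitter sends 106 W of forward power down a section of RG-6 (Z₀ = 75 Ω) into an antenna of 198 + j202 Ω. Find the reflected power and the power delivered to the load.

|Γ| = |(123 + j202)/(273 + j202)| = 0.696
|Γ|² = 0.485
P_refl = |Γ|²·P_inc = 51.4 W, P_del = (1 − |Γ|²)·P_inc = 54.6 W

P_reflected ≈ 51.4 W; P_delivered ≈ 54.6 W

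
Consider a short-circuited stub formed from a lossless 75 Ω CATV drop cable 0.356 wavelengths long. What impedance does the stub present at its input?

Z_in ≈ −j95.4 Ω

βl = 2π × 0.356 = 128°
tan(βl) = -1.27
For a short-circuited stub, Z_in = jZ_0·tan(βl)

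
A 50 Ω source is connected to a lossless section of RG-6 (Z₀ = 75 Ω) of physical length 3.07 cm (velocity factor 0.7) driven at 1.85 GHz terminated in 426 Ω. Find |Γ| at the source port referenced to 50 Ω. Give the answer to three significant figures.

λ = v/f = 0.7·c / 1.85 GHz = 0.114 m
βl = 2π·l/λ = 2π × 0.27 = 97.4°
tan(βl) = -7.74
Z_in = Z_0·(Z_L + jZ_0·tanβl)/(Z_0 + jZ_L·tanβl) = 13.4 + j9.39 Ω
Γ_s = (Z_in − Z_s)/(Z_in + Z_s) = (-36.6 + j9.39)/(63.4 + j9.39), |Γ_s| = 0.589

|Γ| ≈ 0.589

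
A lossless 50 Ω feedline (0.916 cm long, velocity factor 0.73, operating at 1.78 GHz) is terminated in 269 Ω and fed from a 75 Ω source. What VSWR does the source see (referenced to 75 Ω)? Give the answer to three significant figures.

λ = v/f = 0.73·c / 1.78 GHz = 0.123 m
βl = 2π·l/λ = 2π × 0.0745 = 26.8°
tan(βl) = 0.505
Z_in = Z_0·(Z_L + jZ_0·tanβl)/(Z_0 + jZ_L·tanβl) = 40.3 − j84.2 Ω
Γ_s = (Z_in − Z_s)/(Z_in + Z_s) = (-34.7 − j84.2)/(115 − j84.2), |Γ_s| = 0.638
VSWR = (1 + |Γ_s|)/(1 − |Γ_s|)

VSWR ≈ 4.52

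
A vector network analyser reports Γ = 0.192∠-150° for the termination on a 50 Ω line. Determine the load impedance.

Z_L = Z_0·(1 + Γ)/(1 − Γ) = 50·(0.834 − j0.096)/(1.17 + j0.096)

Z_L ≈ 35.2 − j7.01 Ω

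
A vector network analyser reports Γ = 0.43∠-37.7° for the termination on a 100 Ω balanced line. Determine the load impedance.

Z_L = Z_0·(1 + Γ)/(1 − Γ) = 100·(1.34 − j0.263)/(0.66 + j0.263)

Z_L ≈ 162 − j104 Ω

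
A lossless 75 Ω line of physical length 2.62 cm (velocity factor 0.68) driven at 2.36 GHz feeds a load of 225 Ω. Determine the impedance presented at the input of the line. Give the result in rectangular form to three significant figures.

λ = v/f = 0.68·c / 2.36 GHz = 0.0864 m
βl = 2π·l/λ = 2π × 0.303 = 109°
tan(βl) = tan(109°) = -2.89
Z_in = Z_0·(Z_L + jZ_0·tanβl)/(Z_0 + jZ_L·tanβl)
     = 75·(225 − j216)/(75 − j649)

Z_in ≈ 27.6 + j22.8 Ω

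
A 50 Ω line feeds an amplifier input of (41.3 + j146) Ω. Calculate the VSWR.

VSWR ≈ 12.3

Γ = (Z_L − Z_0)/(Z_L + Z_0) = (-8.7 + j146)/(91.3 + j146)
|Γ| = 146/172 = 0.849
VSWR = (1 + |Γ|)/(1 − |Γ|) = 1.85/0.151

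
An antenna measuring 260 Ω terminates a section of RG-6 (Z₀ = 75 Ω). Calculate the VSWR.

VSWR ≈ 3.47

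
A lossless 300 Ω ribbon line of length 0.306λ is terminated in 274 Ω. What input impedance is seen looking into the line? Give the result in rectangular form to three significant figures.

βl = 2π × 0.306 = 110°
tan(βl) = tan(110°) = -2.72
Z_in = Z_0·(Z_L + jZ_0·tanβl)/(Z_0 + jZ_L·tanβl)
     = 300·(274 − j817)/(300 − j746)

Z_in ≈ 321 − j18.8 Ω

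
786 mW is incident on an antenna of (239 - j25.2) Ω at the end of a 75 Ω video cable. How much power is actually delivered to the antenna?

|Γ| = |(164 − j25.2)/(314 − j25.2)| = 0.527
|Γ|² = 0.277
P_refl = |Γ|²·P_inc = 218 mW, P_del = (1 − |Γ|²)·P_inc = 568 mW

P_delivered ≈ 568 mW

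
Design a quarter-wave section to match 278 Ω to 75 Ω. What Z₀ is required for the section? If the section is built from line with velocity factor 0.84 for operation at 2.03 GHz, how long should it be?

Z_qwt ≈ 144 Ω; length ≈ 3.1 cm

Z_qwt = √(Z_0·R_L) = √(75 × 278) = √20850
λ = 0.84·c/f = 0.124 m, so l = λ/4 = 0.031 m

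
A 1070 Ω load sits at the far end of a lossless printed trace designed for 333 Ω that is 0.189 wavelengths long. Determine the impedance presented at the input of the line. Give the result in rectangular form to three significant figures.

Z_in ≈ 119 − j119 Ω

βl = 2π × 0.189 = 68°
tan(βl) = tan(68°) = 2.48
Z_in = Z_0·(Z_L + jZ_0·tanβl)/(Z_0 + jZ_L·tanβl)
     = 333·(1070 + j826)/(333 + j2650)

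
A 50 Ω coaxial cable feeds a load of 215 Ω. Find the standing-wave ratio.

VSWR ≈ 4.3

Γ = (215 − 50)/(215 + 50) = 0.623
VSWR = (1 + 0.623)/(1 − 0.623)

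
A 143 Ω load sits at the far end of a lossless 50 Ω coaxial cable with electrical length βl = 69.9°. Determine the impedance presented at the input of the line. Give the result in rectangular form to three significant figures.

Z_in ≈ 19.5 − j15.8 Ω

tan(βl) = tan(69.9°) = 2.73
Z_in = Z_0·(Z_L + jZ_0·tanβl)/(Z_0 + jZ_L·tanβl)
     = 50·(143 + j137)/(50 + j391)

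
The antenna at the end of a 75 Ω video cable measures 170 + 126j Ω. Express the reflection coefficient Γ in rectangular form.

Γ ≈ 0.516 + j0.249

Γ = (Z_L − Z_0)/(Z_L + Z_0) = (95 + j126)/(245 + j126)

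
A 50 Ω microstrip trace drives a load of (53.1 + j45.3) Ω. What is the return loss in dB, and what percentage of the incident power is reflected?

RL ≈ 7.89 dB; 16.3% of incident power reflected

Γ = (3.1 + j45.3)/(103.1 + j45.3), |Γ| = 0.403
RL = −20·log₁₀(0.403) = 7.89 dB
P_refl/P_inc = |Γ|² = 0.163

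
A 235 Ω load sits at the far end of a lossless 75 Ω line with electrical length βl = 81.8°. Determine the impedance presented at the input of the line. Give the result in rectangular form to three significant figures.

Z_in ≈ 24.4 − j9.69 Ω

tan(βl) = tan(81.8°) = 6.94
Z_in = Z_0·(Z_L + jZ_0·tanβl)/(Z_0 + jZ_L·tanβl)
     = 75·(235 + j520)/(75 + j1630)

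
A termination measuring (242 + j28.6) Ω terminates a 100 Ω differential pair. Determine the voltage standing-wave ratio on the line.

Γ = (Z_L − Z_0)/(Z_L + Z_0) = (142 + j28.6)/(342 + j28.6)
|Γ| = 145/343 = 0.422
VSWR = (1 + |Γ|)/(1 − |Γ|) = 1.42/0.578

VSWR ≈ 2.46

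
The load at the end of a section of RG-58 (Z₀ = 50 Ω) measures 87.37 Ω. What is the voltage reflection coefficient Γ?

Γ = (Z_L − Z_0)/(Z_L + Z_0) = (87.37 − 50)/(87.37 + 50) = 37.37/137.4

Γ = 0.272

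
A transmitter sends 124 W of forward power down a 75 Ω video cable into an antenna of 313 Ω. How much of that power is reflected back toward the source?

P_reflected ≈ 46.7 W

Γ = (313 − 75)/(313 + 75) = 0.613
|Γ|² = 0.376
P_refl = |Γ|²·P_inc = 46.7 W, P_del = (1 − |Γ|²)·P_inc = 77.3 W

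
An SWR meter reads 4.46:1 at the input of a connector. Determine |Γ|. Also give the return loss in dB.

|Γ| = (S − 1)/(S + 1) = (4.46 − 1)/(4.46 + 1) = 3.46/5.46
RL = −20·log₁₀|Γ| = −20·log₁₀(0.634)

|Γ| ≈ 0.634; return loss ≈ 3.96 dB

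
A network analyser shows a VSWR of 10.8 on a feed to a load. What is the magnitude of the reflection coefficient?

|Γ| ≈ 0.831

|Γ| = (S − 1)/(S + 1) = (10.8 − 1)/(10.8 + 1) = 9.8/11.8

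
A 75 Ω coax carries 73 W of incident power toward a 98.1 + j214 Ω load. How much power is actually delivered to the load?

P_delivered ≈ 28.4 W

|Γ| = |(23.1 + j214)/(173.1 + j214)| = 0.782
|Γ|² = 0.612
P_refl = |Γ|²·P_inc = 44.6 W, P_del = (1 − |Γ|²)·P_inc = 28.4 W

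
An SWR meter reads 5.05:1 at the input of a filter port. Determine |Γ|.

|Γ| ≈ 0.669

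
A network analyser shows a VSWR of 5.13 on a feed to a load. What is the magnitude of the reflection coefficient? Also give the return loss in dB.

|Γ| = (S − 1)/(S + 1) = (5.13 − 1)/(5.13 + 1) = 4.13/6.13
RL = −20·log₁₀|Γ| = −20·log₁₀(0.674)

|Γ| ≈ 0.674; return loss ≈ 3.43 dB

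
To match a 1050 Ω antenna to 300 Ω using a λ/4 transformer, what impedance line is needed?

Z_qwt ≈ 561 Ω

Z_qwt = √(Z_0·R_L) = √(300 × 1050) = √315000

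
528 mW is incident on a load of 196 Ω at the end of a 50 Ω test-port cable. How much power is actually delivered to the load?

P_delivered ≈ 342 mW

Γ = (196 − 50)/(196 + 50) = 0.593
|Γ|² = 0.352
P_refl = |Γ|²·P_inc = 186 mW, P_del = (1 − |Γ|²)·P_inc = 342 mW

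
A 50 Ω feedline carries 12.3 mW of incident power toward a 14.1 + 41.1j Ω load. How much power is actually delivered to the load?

|Γ| = |(-35.9 + j41.1)/(64.1 + j41.1)| = 0.717
|Γ|² = 0.514
P_refl = |Γ|²·P_inc = 6.32 mW, P_del = (1 − |Γ|²)·P_inc = 5.98 mW

P_delivered ≈ 5.98 mW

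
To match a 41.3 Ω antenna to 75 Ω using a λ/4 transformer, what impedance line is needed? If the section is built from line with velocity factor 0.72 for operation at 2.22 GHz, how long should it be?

Z_qwt ≈ 55.7 Ω; length ≈ 2.43 cm

Z_qwt = √(Z_0·R_L) = √(75 × 41.3) = √3098
λ = 0.72·c/f = 0.0973 m, so l = λ/4 = 0.0243 m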